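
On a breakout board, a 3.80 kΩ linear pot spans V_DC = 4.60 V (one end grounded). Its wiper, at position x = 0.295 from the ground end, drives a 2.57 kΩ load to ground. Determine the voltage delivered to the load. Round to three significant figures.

V_out ≈ 1.04 V

Lower segment x·R_p = 1.121 kΩ; upper segment (1−x)·R_p = 2.679 kΩ.
R_L loads the lower segment: effective lower R = 0.7805 kΩ.
Loaded-divider output: V_out = 4.60 × 0.2256 = 1.038 V.
(Unloaded: V_out = x·V_DC = 1.36 V.)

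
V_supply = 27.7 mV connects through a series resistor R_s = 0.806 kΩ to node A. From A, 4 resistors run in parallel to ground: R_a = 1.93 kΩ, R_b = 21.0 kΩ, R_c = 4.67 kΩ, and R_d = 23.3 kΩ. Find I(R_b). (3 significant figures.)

I ≈ 0.793 µA

Parallel bank: R_p = 1/(1/1.93 + 1/21.0 + 1/4.67 + 1/23.3) = 1.215 kΩ.
V_A = 27.7 × 1.215/2.021 = 16.65 mV.
Branch current I = V_A/R_b = 16.65/21.0 = 0.7931 µA.
(Equivalently: I_total = 13.70 µA, then current-divider fraction G_k/ΣG = 0.05787.)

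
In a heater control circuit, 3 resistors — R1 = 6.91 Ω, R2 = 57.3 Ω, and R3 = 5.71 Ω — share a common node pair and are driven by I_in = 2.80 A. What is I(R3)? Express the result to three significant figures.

I ≈ 1.45 A

ΣG = 1/6.91 + 1/57.3 + 1/5.71 = 0.3373.
Current divider: I(R3) = I_in · G_k/ΣG = 2.80 × (0.1751/0.3373) = 2.80 × 0.5192 = 1.454 A.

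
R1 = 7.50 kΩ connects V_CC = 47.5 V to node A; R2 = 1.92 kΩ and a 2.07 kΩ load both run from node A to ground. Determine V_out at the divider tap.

V_out ≈ 5.57 V

The load sits in parallel with R2, giving an effective lower resistance R2' = R2·R_L/(R2+R_L) = 0.9961 kΩ.
Now apply the divider: V_out = 47.5 × 0.1172 = 5.569 V.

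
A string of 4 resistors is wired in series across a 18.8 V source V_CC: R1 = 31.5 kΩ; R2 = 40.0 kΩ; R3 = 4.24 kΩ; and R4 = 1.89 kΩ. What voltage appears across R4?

V ≈ 0.458 V

Total series resistance ΣR = 31.5 + 40.0 + 4.24 + 1.89 = 77.63 kΩ.
Voltage divider: V = V_CC · (1.890 / 77.63) = 18.8 × 0.02435 = 0.4577 V.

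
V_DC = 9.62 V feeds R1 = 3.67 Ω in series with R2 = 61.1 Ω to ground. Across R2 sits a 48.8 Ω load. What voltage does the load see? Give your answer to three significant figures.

First combine the lower leg with the load: R2 ‖ R_L = 27.13 Ω.
Then V_out = V_DC · R2'/(R1 + R2') = 9.62 × 27.13/30.80 = 8.474 V.

V_out ≈ 8.47 V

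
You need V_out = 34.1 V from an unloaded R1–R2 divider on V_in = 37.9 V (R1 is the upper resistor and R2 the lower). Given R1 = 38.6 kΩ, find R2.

R2 ≈ 346 kΩ

V_out/V_in = R2/(R1+R2) = 0.8997.
Rearranging, R2 = R1·k/(1−k) = 38.6 × 8.974 = 346.4 kΩ.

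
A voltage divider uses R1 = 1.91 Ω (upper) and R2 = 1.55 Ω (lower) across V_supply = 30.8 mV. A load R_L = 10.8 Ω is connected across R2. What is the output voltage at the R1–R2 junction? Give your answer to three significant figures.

First combine the lower leg with the load: R2 ‖ R_L = 1.355 Ω.
Then V_out = V_supply · R2'/(R1 + R2') = 30.8 × 1.355/3.265 = 12.78 mV.
(Unloaded it would be 13.8 mV; the load pulls it down.)

V_out ≈ 12.8 mV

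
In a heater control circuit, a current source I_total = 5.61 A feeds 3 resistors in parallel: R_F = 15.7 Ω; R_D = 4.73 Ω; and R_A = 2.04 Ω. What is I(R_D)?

ΣG = 1/15.7 + 1/4.73 + 1/2.04 = 0.7653.
R_D takes the fraction G_k/ΣG = 0.2114/0.7653 = 0.2763, so I = 5.61 × 0.2763 = 1.550 A.

I ≈ 1.55 A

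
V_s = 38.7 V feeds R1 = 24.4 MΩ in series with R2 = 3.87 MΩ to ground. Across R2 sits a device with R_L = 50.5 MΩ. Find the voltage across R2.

V_out ≈ 4.97 V

The load sits in parallel with R2, giving an effective lower resistance R2' = R2·R_L/(R2+R_L) = 3.595 MΩ.
Now apply the divider: V_out = 38.7 × 0.1284 = 4.969 V.
(Unloaded it would be 5.30 V; the load pulls it down.)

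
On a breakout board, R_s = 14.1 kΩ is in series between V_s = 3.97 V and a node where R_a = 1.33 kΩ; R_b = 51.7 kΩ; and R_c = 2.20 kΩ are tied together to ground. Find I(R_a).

Combine the parallel branches: R_p = (1/1.33 + 1/51.7 + 1/2.20)⁻¹ = 0.8158 kΩ.
Node voltage V_A = V_s · R_p/(R_s + R_p) = 3.97 × 0.05469 = 0.2171 V.
Branch current I = V_A/R_a = 0.2171/1.33 = 0.1633 mA.
(Check via current divider: I_total = 0.2662 mA; share G_k/ΣG = 0.6134 → same result.)

I ≈ 0.163 mA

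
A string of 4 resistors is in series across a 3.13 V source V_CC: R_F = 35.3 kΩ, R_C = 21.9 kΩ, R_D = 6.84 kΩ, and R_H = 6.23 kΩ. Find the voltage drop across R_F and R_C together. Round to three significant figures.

V ≈ 2.55 V

ΣR = 35.3 + 21.9 + 6.84 + 6.23 = 70.27 kΩ.
R_{R_F..R_C} = 35.3 + 21.9 = 57.20 kΩ.
Voltage divider: V = V_CC · (57.20 / 70.27) = 3.13 × 0.8140 = 2.548 V.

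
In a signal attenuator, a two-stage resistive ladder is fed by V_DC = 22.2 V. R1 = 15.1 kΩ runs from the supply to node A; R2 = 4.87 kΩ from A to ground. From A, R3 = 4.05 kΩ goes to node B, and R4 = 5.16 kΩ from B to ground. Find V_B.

The second stage (R3 + R4 = 9.210 kΩ) loads node A in parallel with R2.
Effective lower resistance at A: R2 ‖ 9.210 = 3.186 kΩ.
V_A = 22.2 × 3.186/(15.1 + 3.186) = 3.868 V.
V_B = V_A × 0.5603 = 2.167 V.

V_B ≈ 2.17 V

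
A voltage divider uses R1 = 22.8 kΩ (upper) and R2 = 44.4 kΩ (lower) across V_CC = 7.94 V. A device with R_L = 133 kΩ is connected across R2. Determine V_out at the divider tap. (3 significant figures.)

V_out ≈ 4.71 V

R2 ‖ R_L = (44.4 × 133)/(44.4 + 133) = 33.29 kΩ.
Then V_out = V_CC · R2'/(R1 + R2') = 7.94 × 33.29/56.09 = 4.712 V.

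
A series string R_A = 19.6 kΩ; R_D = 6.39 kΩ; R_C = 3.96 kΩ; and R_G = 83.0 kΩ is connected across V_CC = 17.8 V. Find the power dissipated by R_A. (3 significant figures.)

P ≈ 0.487 mW

Series current I = V_CC/ΣR = 17.8/113.0 = 0.1576 mA.
P(R_A) = I²·R_A = (0.1576)² × 19.6 = 0.4868 mW.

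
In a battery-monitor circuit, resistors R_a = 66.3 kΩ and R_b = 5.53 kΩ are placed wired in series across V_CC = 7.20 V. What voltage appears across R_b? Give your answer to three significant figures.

V ≈ 0.554 V

ΣR = 66.3 + 5.53 = 71.83 kΩ.
V = V_CC · R/ΣR = 7.20 × 0.07699 = 0.5543 V.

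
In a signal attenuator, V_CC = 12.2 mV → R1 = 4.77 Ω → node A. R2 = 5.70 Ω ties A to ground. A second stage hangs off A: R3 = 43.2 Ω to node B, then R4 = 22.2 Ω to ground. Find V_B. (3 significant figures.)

V_B ≈ 2.17 mV

Node A sees R2 in parallel with the series input of stage 2, R3 + R4 = 65.40 Ω.
Effective lower resistance at A: R2 ‖ 65.40 = 5.243 Ω.
First divider: V_A = V_CC · 5.243/(4.77 + 5.243) = 6.388 mV.
Stage 2 is unloaded, so V_B = V_A · R4/(R3+R4) = 6.388 × 22.2/65.40 = 2.168 mV.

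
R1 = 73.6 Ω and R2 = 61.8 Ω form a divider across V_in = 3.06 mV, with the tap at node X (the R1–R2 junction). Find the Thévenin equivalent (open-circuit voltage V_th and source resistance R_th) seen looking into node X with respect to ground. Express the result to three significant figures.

V_th ≈ 1.40 mV, R_th ≈ 33.6 Ω

With X open, the divider is unloaded: V_th = 3.06 × 61.8/135.4 = 1.397 mV.
With V_in suppressed (replaced by a short), R_th = R1 ‖ R2 = (73.60 × 61.8)/(73.60 + 61.8) = 33.59 Ω.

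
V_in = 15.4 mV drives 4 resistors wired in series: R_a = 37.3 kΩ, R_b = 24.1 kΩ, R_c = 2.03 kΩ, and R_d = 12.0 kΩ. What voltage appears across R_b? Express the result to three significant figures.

Total series resistance ΣR = 37.3 + 24.1 + 2.03 + 12.0 = 75.43 kΩ.
Voltage divider: V = V_in · (24.10 / 75.43) = 15.4 × 0.3195 = 4.920 mV.

V ≈ 4.92 mV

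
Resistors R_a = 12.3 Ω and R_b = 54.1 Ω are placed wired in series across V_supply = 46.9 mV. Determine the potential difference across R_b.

V ≈ 38.2 mV

ΣR = 12.3 + 54.1 = 66.40 Ω.
By the voltage-divider rule, V = 46.9 × 54.10/66.40 = 38.21 mV.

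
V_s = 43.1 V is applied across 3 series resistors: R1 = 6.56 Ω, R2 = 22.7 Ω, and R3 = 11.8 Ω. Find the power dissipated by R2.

P ≈ 25.0 W

Series current I = V_s/ΣR = 43.1/41.06 = 1.050 A.
P(R2) = I²·R2 = (1.050)² × 22.7 = 25.01 W.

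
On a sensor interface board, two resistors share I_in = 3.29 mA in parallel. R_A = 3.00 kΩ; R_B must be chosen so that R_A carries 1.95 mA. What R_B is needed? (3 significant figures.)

The fraction through R_A equals R_B/(R_A+R_B).
1.95/3.29 = R_B/(R_A + R_B) → R_B = R_A · (0.5927)/(1 − 0.5927) = 3.00 × 1.455 = 4.366 kΩ.

R_B ≈ 4.37 kΩ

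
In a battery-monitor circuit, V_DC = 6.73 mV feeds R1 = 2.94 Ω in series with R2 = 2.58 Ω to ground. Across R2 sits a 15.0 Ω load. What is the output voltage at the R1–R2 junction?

First combine the lower leg with the load: R2 ‖ R_L = 2.201 Ω.
Then V_out = V_DC · R2'/(R1 + R2') = 6.73 × 2.201/5.141 = 2.882 mV.

V_out ≈ 2.88 mV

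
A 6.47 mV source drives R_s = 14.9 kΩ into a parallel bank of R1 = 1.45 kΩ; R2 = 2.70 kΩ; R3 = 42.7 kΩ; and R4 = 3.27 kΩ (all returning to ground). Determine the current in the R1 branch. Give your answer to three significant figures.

I ≈ 0.206 µA

Combine the parallel branches: R_p = (1/1.45 + 1/2.70 + 1/42.7 + 1/3.27)⁻¹ = 0.7198 kΩ.
V_A by voltage divider: V_A = 6.47 × 0.7198/(14.9 + 0.7198) = 0.2982 mV.
Branch current I = V_A/R1 = 0.2982/1.45 = 0.2056 µA.
(Equivalently: I_total = 0.4142 µA, then current-divider fraction G_k/ΣG = 0.4964.)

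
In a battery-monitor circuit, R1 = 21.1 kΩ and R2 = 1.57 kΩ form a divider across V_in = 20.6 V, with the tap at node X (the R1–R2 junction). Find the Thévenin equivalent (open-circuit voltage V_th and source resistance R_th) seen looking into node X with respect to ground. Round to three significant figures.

With X open, the divider is unloaded: V_th = 20.6 × 1.57/22.67 = 1.427 V.
Looking into X with the source shorted: R_th = R1·R2/(R1+R2) = 21.10 × 1.57/22.67 = 1.461 kΩ.

V_th ≈ 1.43 V, R_th ≈ 1.46 kΩ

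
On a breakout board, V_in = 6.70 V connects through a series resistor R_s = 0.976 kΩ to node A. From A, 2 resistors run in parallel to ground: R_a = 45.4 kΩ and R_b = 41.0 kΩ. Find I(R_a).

I ≈ 0.141 mA

Combine the parallel branches: R_p = (1/45.4 + 1/41.0)⁻¹ = 21.54 kΩ.
V_A by voltage divider: V_A = 6.70 × 21.54/(0.976 + 21.54) = 6.410 V.
I(R_a) = V_A / R_a = 6.410/45.4 = 0.1412 mA.
(Check via current divider: I_total = 0.2975 mA; share G_k/ΣG = 0.4745 → same result.)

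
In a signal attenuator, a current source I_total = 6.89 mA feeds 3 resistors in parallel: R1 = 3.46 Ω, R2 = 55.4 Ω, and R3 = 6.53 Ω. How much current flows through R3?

I ≈ 2.29 mA

Conductances: ΣG = 1/3.46 + 1/55.4 + 1/6.53 = 0.4602 (1/Ω).
Current divider: I(R3) = I_total · G_k/ΣG = 6.89 × (0.1531/0.4602) = 6.89 × 0.3328 = 2.293 mA.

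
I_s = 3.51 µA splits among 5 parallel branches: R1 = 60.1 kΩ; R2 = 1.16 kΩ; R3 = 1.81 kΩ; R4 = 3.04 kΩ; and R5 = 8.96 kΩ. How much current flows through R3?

Conductances: ΣG = 1/60.1 + 1/1.16 + 1/1.81 + 1/3.04 + 1/8.96 = 1.872 (1/kΩ).
R3 takes the fraction G_k/ΣG = 0.5525/1.872 = 0.2952, so I = 3.51 × 0.2952 = 1.036 µA.

I ≈ 1.04 µA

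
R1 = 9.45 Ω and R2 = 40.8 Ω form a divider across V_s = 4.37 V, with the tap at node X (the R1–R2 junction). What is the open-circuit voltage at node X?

V_th ≈ 3.55 V

Open-circuit (no load on X): V_th = V_s · R2/(R1 + R2) = 4.37 × 40.8/(9.450 + 40.8) = 3.548 V.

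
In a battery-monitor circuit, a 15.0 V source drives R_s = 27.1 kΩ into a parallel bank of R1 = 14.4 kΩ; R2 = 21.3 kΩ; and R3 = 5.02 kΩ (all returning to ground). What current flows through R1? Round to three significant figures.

I ≈ 0.109 mA

Combine the parallel branches: R_p = (1/14.4 + 1/21.3 + 1/5.02)⁻¹ = 3.169 kΩ.
V_A = 15.0 × 3.169/30.27 = 1.570 V.
Branch current I = V_A/R1 = 1.570/14.4 = 0.1090 mA.
(Equivalently: I_total = 0.4956 mA, then current-divider fraction G_k/ΣG = 0.2200.)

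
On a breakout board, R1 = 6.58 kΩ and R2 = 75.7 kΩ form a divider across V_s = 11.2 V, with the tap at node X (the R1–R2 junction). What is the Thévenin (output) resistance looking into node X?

With V_s suppressed (replaced by a short), R_th = R1 ‖ R2 = (6.580 × 75.7)/(6.580 + 75.7) = 6.054 kΩ.

R_th ≈ 6.05 kΩ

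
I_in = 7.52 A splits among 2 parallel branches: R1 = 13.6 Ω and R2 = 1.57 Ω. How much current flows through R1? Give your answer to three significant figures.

For two parallel branches, I_k = I_in · (other R)/(sum of R).
So I = 7.52 × 1.57/15.17 = 0.7783 A.

I ≈ 0.778 A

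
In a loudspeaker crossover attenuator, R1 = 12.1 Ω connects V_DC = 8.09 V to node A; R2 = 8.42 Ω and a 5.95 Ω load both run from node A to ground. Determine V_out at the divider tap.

V_out ≈ 1.81 V

First combine the lower leg with the load: R2 ‖ R_L = 3.486 Ω.
Voltage divider with the loaded lower leg: V_out = 8.09 × 3.486/(12.1 + 3.486) = 8.09 × 0.2237 = 1.810 V.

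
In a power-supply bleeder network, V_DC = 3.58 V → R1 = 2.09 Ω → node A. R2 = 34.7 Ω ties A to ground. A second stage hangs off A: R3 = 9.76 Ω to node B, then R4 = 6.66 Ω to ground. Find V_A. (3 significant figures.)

Node A sees R2 in parallel with the series input of stage 2, R3 + R4 = 16.42 Ω.
R2 ‖ (R3+R4) = 11.15 Ω.
V_A = 3.58 × 11.15/(2.09 + 11.15) = 3.015 V.

V_A ≈ 3.01 V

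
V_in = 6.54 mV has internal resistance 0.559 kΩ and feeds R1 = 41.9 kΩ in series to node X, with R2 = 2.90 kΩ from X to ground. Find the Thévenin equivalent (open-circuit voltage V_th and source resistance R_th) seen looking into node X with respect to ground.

V_th ≈ 0.418 mV, R_th ≈ 2.71 kΩ

R1' = 0.559 + 41.9 = 42.46 kΩ (source resistance + R1).
Open-circuit (no load on X): V_th = V_in · R2/(R1' + R2) = 6.54 × 2.90/(42.46 + 2.90) = 0.4181 mV.
Zeroing V_in shorts the top of R1' to ground, so R_th = R1' ‖ R2 = 2.715 kΩ.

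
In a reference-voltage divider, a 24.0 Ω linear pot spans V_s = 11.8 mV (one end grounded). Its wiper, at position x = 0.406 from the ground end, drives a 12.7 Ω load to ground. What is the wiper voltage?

V_out ≈ 3.29 mV

Lower segment x·R_p = 9.744 Ω; upper segment (1−x)·R_p = 14.26 Ω.
R_L loads the lower segment: effective lower R = 5.514 Ω.
V_out = 11.8 × 5.514/(14.26 + 5.514) = 3.291 mV.
(Unloaded: V_out = x·V_s = 4.79 mV.)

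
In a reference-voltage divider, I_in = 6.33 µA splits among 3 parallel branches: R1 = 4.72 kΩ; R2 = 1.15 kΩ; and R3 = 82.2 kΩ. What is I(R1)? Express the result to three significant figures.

ΣG = 1/4.72 + 1/1.15 + 1/82.2 = 1.094.
R1 takes the fraction G_k/ΣG = 0.2119/1.094 = 0.1937, so I = 6.33 × 0.1937 = 1.226 µA.

I ≈ 1.23 µA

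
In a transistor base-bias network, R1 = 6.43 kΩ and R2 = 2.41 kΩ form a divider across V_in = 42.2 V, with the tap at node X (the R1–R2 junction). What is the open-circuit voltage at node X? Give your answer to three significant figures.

Open-circuit (no load on X): V_th = V_in · R2/(R1 + R2) = 42.2 × 2.41/(6.430 + 2.41) = 11.50 V.

V_th ≈ 11.5 V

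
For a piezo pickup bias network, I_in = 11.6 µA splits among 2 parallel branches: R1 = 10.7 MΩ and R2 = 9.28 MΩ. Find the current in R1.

For two parallel branches, I_k = I_in · (other R)/(sum of R).
So I = 11.6 × 9.28/19.98 = 5.388 µA.

I ≈ 5.39 µA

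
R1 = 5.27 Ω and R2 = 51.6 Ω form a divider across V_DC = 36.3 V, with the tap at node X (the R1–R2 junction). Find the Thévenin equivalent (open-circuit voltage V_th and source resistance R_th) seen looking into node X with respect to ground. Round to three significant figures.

V_th ≈ 32.9 V, R_th ≈ 4.78 Ω

With X open, the divider is unloaded: V_th = 36.3 × 51.6/56.87 = 32.94 V.
Zeroing V_DC shorts the top of R1 to ground, so R_th = R1 ‖ R2 = 4.782 Ω.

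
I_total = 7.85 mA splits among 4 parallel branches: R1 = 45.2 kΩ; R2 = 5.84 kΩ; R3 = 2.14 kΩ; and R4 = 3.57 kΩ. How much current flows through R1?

I ≈ 0.185 mA

ΣG = 1/45.2 + 1/5.84 + 1/2.14 + 1/3.57 = 0.9408.
By the current-divider rule, I = I_total · G_k/ΣG = 7.85 × 0.02352 = 0.1846 mA.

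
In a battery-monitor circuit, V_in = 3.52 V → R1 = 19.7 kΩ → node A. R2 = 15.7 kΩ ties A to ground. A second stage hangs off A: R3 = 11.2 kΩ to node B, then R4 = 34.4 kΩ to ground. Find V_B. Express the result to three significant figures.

V_B ≈ 0.988 V

Node A sees R2 in parallel with the series input of stage 2, R3 + R4 = 45.60 kΩ.
R2 ‖ (R3+R4) = 11.68 kΩ.
So V_A = 3.52 × 0.3722 = 1.310 V.
Stage 2 is unloaded, so V_B = V_A · R4/(R3+R4) = 1.310 × 34.4/45.60 = 0.9883 V.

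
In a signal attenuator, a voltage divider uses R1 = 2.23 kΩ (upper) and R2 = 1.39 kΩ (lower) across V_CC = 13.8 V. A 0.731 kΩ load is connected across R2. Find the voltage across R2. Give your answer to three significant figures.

V_out ≈ 2.44 V

R2 ‖ R_L = (1.39 × 0.731)/(1.39 + 0.731) = 0.4791 kΩ.
Now apply the divider: V_out = 13.8 × 0.1768 = 2.440 V.
(Unloaded it would be 5.30 V; the load pulls it down.)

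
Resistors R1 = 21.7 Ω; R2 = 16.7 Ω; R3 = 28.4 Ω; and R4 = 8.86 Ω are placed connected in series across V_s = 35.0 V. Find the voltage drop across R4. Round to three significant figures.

ΣR = 21.7 + 16.7 + 28.4 + 8.86 = 75.66 Ω.
By the voltage-divider rule, V = 35.0 × 8.860/75.66 = 4.099 V.

V ≈ 4.10 V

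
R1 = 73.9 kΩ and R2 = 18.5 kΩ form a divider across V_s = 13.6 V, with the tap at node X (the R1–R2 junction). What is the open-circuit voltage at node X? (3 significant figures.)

V_th ≈ 2.72 V

V_th is the unloaded tap voltage: V_s · R2/(R1+R2) = 13.6 × 0.2002 = 2.723 V.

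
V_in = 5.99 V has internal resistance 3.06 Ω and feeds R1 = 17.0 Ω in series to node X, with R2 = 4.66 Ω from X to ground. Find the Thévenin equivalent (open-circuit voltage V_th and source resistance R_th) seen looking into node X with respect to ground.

R1' = 3.06 + 17.0 = 20.06 Ω (source resistance + R1).
Open-circuit (no load on X): V_th = V_in · R2/(R1' + R2) = 5.99 × 4.66/(20.06 + 4.66) = 1.129 V.
With V_in suppressed (replaced by a short), R_th = R1' ‖ R2 = (20.06 × 4.66)/(20.06 + 4.66) = 3.782 Ω.

V_th ≈ 1.13 V, R_th ≈ 3.78 Ω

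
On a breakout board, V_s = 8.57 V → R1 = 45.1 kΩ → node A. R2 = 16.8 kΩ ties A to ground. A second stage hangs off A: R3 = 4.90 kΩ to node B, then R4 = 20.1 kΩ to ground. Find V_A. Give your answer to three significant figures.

V_A ≈ 1.56 V

Looking into the second stage from A: R3 + R4 = 25.00 kΩ appears in parallel with R2.
R2 ‖ (R3+R4) = 10.05 kΩ.
V_A = 8.57 × 10.05/(45.1 + 10.05) = 1.561 V.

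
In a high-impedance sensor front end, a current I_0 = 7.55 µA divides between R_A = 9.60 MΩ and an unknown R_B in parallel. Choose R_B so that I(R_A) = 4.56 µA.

In a two-way split, I_A/I_0 = R_B/(R_A + R_B).
4.56/7.55 = R_B/(R_A + R_B) → R_B = R_A · (0.6040)/(1 − 0.6040) = 9.60 × 1.525 = 14.64 MΩ.

R_B ≈ 14.6 MΩ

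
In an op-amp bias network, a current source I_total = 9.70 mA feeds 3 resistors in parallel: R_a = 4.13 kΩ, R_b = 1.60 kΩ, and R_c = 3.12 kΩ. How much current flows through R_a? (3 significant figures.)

I ≈ 1.98 mA

ΣG = 1/4.13 + 1/1.60 + 1/3.12 = 1.188.
R_a takes the fraction G_k/ΣG = 0.2421/1.188 = 0.2039, so I = 9.70 × 0.2039 = 1.978 mA.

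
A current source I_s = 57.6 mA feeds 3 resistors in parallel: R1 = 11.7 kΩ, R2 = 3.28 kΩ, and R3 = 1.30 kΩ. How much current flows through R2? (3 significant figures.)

I ≈ 15.1 mA

Total conductance ΣG = 1/11.7 + 1/3.28 + 1/1.30 = 1.160 (units of 1/kΩ).
By the current-divider rule, I = I_s · G_k/ΣG = 57.6 × 0.2629 = 15.14 mA.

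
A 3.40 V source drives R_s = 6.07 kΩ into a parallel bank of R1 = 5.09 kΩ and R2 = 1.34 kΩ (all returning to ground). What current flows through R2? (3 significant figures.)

Combine the parallel branches: R_p = (1/5.09 + 1/1.34)⁻¹ = 1.061 kΩ.
V_A = 3.40 × 1.061/7.131 = 0.5058 V.
I(R2) = V_A / R2 = 0.5058/1.34 = 0.3774 mA.

I ≈ 0.377 mA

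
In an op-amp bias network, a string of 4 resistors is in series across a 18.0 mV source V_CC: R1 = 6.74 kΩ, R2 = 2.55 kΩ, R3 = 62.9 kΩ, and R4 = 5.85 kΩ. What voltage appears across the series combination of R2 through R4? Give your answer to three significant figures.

V ≈ 16.4 mV

ΣR = 6.74 + 2.55 + 62.9 + 5.85 = 78.04 kΩ.
R_{R2..R4} = 2.55 + 62.9 + 5.85 = 71.30 kΩ.
Voltage divider: V = V_CC · (71.30 / 78.04) = 18.0 × 0.9136 = 16.45 mV.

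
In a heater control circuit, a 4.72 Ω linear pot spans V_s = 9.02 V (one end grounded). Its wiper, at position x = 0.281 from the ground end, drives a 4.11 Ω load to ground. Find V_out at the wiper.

The pot divides into 3.394 Ω above the wiper and 1.326 Ω below.
Lower segment in parallel with the load: 1.326 ‖ 4.11 = 1.003 Ω.
V_out = 9.02 × 1.003/(3.394 + 1.003) = 2.057 V.

V_out ≈ 2.06 V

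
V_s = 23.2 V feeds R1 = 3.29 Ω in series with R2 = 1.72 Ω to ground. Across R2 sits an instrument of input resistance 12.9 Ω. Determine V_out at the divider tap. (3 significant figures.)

V_out ≈ 7.32 V

R2 ‖ R_L = (1.72 × 12.9)/(1.72 + 12.9) = 1.518 Ω.
Then V_out = V_s · R2'/(R1 + R2') = 23.2 × 1.518/4.808 = 7.324 V.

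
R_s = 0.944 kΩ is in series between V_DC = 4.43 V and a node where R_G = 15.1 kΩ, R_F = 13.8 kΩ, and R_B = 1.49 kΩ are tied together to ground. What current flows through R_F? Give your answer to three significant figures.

I ≈ 0.182 mA

Parallel bank: R_p = 1/(1/15.1 + 1/13.8 + 1/1.49) = 1.235 kΩ.
V_A = 4.43 × 1.235/2.179 = 2.511 V.
I(R_F) = V_A / R_F = 2.511/13.8 = 0.1819 mA.
(Equivalently: I_total = 2.033 mA, then current-divider fraction G_k/ΣG = 0.08948.)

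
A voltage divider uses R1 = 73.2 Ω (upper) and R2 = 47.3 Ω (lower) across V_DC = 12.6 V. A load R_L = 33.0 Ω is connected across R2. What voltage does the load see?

R2 ‖ R_L = (47.3 × 33.0)/(47.3 + 33.0) = 19.44 Ω.
Then V_out = V_DC · R2'/(R1 + R2') = 12.6 × 19.44/92.64 = 2.644 V.

V_out ≈ 2.64 V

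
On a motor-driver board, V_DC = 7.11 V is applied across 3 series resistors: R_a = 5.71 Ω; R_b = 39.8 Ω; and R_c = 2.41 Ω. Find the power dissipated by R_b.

Series current I = V_DC/ΣR = 7.11/47.92 = 0.1484 A.
P = I²R = 0.02201 × 39.8 = 0.8762 W.

P ≈ 0.876 W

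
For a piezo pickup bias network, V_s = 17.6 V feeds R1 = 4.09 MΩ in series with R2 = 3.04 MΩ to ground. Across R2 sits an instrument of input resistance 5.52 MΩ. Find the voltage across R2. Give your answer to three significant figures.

First combine the lower leg with the load: R2 ‖ R_L = 1.960 MΩ.
Now apply the divider: V_out = 17.6 × 0.3240 = 5.703 V.
(Unloaded it would be 7.50 V; the load pulls it down.)

V_out ≈ 5.70 V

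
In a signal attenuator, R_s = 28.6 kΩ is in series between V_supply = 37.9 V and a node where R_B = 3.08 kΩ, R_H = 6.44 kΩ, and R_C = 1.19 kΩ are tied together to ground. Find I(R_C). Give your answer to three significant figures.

I ≈ 0.822 mA

Parallel bank: R_p = 1/(1/3.08 + 1/6.44 + 1/1.19) = 0.7574 kΩ.
V_A by voltage divider: V_A = 37.9 × 0.7574/(28.6 + 0.7574) = 0.9778 V.
Branch current I = V_A/R_C = 0.9778/1.19 = 0.8217 mA.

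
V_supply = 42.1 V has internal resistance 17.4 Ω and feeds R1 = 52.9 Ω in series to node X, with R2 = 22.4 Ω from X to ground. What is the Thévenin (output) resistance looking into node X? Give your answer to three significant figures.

R1' = 17.4 + 52.9 = 70.30 Ω (source resistance + R1).
Zeroing V_supply shorts the top of R1' to ground, so R_th = R1' ‖ R2 = 16.99 Ω.

R_th ≈ 17.0 Ω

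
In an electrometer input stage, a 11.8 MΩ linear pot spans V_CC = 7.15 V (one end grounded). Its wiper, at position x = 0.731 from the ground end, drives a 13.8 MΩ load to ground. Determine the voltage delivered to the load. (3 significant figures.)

The pot divides into 3.174 MΩ above the wiper and 8.626 MΩ below.
(x·R_p) ‖ R_L = 5.308 MΩ.
V_out = 7.15 × 5.308/(3.174 + 5.308) = 4.474 V.

V_out ≈ 4.47 V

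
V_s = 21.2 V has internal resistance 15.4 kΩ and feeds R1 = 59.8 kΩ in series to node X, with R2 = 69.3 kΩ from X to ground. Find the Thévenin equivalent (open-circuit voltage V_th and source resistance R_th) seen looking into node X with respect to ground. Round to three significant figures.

R1' = 15.4 + 59.8 = 75.20 kΩ (source resistance + R1).
With X open, the divider is unloaded: V_th = 21.2 × 69.3/144.5 = 10.17 V.
Looking into X with the source shorted: R_th = R1'·R2/(R1'+R2) = 75.20 × 69.3/144.5 = 36.06 kΩ.

V_th ≈ 10.2 V, R_th ≈ 36.1 kΩ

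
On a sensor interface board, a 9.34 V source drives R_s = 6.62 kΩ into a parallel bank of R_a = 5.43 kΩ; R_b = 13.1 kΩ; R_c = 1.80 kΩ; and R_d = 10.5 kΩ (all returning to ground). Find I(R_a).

I ≈ 0.245 mA

Equivalent of the parallel group: R_p = 1.097 kΩ.
Node voltage V_A = V_DC · R_p/(R_s + R_p) = 9.34 × 0.1422 = 1.328 V.
I(R_a) = V_A / R_a = 1.328/5.43 = 0.2446 mA.
(Check via current divider: I_total = 1.210 mA; share G_k/ΣG = 0.2021 → same result.)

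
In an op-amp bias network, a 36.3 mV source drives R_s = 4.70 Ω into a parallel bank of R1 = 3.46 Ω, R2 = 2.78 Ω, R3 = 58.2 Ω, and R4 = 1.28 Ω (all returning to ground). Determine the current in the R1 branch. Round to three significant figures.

Parallel bank: R_p = 1/(1/3.46 + 1/2.78 + 1/58.2 + 1/1.28) = 0.6910 Ω.
V_A = 36.3 × 0.6910/5.391 = 4.653 mV.
Branch current I = V_A/R1 = 4.653/3.46 = 1.345 mA.
(Check via current divider: I_total = 6.733 mA; share G_k/ΣG = 0.1997 → same result.)

I ≈ 1.34 mA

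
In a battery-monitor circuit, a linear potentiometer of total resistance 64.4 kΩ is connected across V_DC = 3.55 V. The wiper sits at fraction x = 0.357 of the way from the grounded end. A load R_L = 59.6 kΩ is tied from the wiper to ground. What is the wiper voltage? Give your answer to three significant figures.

V_out ≈ 1.02 V

Split the track: R_lower = x·R_p = 22.99 kΩ, R_upper = (1−x)·R_p = 41.41 kΩ.
R_L loads the lower segment: effective lower R = 16.59 kΩ.
Then V_out = V_DC · 16.59/(41.41 + 16.59) = 1.015 V.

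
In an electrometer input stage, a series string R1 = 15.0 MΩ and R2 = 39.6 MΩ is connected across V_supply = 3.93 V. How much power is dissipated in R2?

P ≈ 0.205 µW

The common current is I = 3.93/54.60 = 0.07198 µA.
V(R2) = I·R = 2.850 V; P = V·I = 2.850 × 0.07198 = 0.2052 µW.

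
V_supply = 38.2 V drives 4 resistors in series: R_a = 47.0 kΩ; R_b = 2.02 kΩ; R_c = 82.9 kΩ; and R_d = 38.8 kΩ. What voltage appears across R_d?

V ≈ 8.68 V

ΣR = 47.0 + 2.02 + 82.9 + 38.8 = 170.7 kΩ.
V = V_supply · R/ΣR = 38.2 × 0.2273 = 8.682 V.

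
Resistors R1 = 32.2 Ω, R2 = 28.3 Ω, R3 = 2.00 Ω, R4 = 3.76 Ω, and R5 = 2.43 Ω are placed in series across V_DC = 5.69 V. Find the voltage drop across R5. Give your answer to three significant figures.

V ≈ 0.201 V

Series total: ΣR = 32.2 + 28.3 + 2.00 + 3.76 + 2.43 = 68.69 Ω.
Voltage divider: V = V_DC · (2.430 / 68.69) = 5.69 × 0.03538 = 0.2013 V.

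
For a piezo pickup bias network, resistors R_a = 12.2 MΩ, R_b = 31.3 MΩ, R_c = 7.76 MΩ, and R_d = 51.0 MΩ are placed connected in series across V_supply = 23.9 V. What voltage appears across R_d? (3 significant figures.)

ΣR = 12.2 + 31.3 + 7.76 + 51.0 = 102.3 MΩ.
By the voltage-divider rule, V = 23.9 × 51.00/102.3 = 11.92 V.

V ≈ 11.9 V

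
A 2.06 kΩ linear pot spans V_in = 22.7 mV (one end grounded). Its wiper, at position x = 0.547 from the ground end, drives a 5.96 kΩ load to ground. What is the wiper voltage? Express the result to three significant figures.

V_out ≈ 11.4 mV

Lower segment x·R_p = 1.127 kΩ; upper segment (1−x)·R_p = 0.9332 kΩ.
(x·R_p) ‖ R_L = 0.9477 kΩ.
V_out = 22.7 × 0.9477/(0.9332 + 0.9477) = 11.44 mV.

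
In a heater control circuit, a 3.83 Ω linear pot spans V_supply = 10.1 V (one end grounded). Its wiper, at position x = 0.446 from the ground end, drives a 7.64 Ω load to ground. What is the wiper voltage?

Lower segment x·R_p = 1.708 Ω; upper segment (1−x)·R_p = 2.122 Ω.
Lower segment in parallel with the load: 1.708 ‖ 7.64 = 1.396 Ω.
V_out = 10.1 × 1.396/(2.122 + 1.396) = 4.008 V.

V_out ≈ 4.01 V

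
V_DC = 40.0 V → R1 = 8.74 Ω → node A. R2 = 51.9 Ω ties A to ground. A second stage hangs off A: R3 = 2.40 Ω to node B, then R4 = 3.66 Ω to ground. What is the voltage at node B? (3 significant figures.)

V_B ≈ 9.25 V

The second stage (R3 + R4 = 6.060 Ω) loads node A in parallel with R2.
Effective lower resistance at A: R2 ‖ 6.060 = 5.426 Ω.
V_A = 40.0 × 5.426/(8.74 + 5.426) = 15.32 V.
Stage 2 is unloaded, so V_B = V_A · R4/(R3+R4) = 15.32 × 3.66/6.060 = 9.254 V.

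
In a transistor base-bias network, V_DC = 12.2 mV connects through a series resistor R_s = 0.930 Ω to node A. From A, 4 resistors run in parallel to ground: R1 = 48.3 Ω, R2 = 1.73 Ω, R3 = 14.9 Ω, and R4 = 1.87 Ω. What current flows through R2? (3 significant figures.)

Combine the parallel branches: R_p = (1/48.3 + 1/1.73 + 1/14.9 + 1/1.87)⁻¹ = 0.8329 Ω.
V_A by voltage divider: V_A = 12.2 × 0.8329/(0.930 + 0.8329) = 5.764 mV.
Branch current I = V_A/R2 = 5.764/1.73 = 3.332 mA.

I ≈ 3.33 mA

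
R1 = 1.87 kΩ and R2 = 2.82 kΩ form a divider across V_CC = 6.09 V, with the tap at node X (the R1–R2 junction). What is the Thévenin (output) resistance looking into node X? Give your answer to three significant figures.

R_th ≈ 1.12 kΩ

Zeroing V_CC shorts the top of R1 to ground, so R_th = R1 ‖ R2 = 1.124 kΩ.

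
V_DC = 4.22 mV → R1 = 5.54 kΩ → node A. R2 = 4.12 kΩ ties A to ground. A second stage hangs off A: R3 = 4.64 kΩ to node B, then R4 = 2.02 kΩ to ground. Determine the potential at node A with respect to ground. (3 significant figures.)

V_A ≈ 1.33 mV

Node A sees R2 in parallel with the series input of stage 2, R3 + R4 = 6.660 kΩ.
Effective lower resistance at A: R2 ‖ 6.660 = 2.545 kΩ.
First divider: V_A = V_DC · 2.545/(5.54 + 2.545) = 1.329 mV.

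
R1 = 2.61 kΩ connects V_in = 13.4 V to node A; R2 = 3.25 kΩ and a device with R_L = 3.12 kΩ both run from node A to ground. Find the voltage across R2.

The load sits in parallel with R2, giving an effective lower resistance R2' = R2·R_L/(R2+R_L) = 1.592 kΩ.
Then V_out = V_in · R2'/(R1 + R2') = 13.4 × 1.592/4.202 = 5.076 V.

V_out ≈ 5.08 V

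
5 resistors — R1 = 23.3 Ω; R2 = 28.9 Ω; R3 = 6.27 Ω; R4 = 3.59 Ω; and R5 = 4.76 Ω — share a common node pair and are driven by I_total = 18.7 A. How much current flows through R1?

Conductances: ΣG = 1/23.3 + 1/28.9 + 1/6.27 + 1/3.59 + 1/4.76 = 0.7256 (1/Ω).
Current divider: I(R1) = I_total · G_k/ΣG = 18.7 × (0.04292/0.7256) = 18.7 × 0.05915 = 1.106 A.

I ≈ 1.11 A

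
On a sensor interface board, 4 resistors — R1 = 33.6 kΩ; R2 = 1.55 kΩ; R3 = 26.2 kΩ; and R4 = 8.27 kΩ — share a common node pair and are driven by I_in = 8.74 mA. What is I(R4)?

I ≈ 1.27 mA

ΣG = 1/33.6 + 1/1.55 + 1/26.2 + 1/8.27 = 0.8340.
By the current-divider rule, I = I_in · G_k/ΣG = 8.74 × 0.1450 = 1.267 mA.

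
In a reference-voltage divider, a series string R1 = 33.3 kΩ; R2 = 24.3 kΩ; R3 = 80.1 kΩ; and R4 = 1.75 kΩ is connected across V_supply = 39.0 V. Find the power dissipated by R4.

P ≈ 0.137 mW

The common current is I = 39.0/139.4 = 0.2797 mA.
V(R4) = I·R = 0.4894 V; P = V·I = 0.4894 × 0.2797 = 0.1369 mW.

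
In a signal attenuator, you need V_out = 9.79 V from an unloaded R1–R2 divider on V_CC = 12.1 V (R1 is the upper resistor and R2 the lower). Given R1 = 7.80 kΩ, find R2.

V_out/V_CC = R2/(R1+R2) = 0.8091.
So R2 = R1 · V_out/(V_CC − V_out) = 7.80 × 9.79/(12.1 − 9.79) = 7.80 × 4.238 = 33.06 kΩ.

R2 ≈ 33.1 kΩ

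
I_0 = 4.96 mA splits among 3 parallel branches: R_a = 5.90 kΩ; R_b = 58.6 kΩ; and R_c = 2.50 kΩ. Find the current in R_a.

I ≈ 1.43 mA

Total conductance ΣG = 1/5.90 + 1/58.6 + 1/2.50 = 0.5866 (units of 1/kΩ).
R_a takes the fraction G_k/ΣG = 0.1695/0.5866 = 0.2890, so I = 4.96 × 0.2890 = 1.433 mA.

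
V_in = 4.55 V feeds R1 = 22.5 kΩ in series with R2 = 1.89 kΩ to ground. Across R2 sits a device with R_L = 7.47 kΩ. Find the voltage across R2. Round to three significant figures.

R2 ‖ R_L = (1.89 × 7.47)/(1.89 + 7.47) = 1.508 kΩ.
Then V_out = V_in · R2'/(R1 + R2') = 4.55 × 1.508/24.01 = 0.2859 V.

V_out ≈ 0.286 V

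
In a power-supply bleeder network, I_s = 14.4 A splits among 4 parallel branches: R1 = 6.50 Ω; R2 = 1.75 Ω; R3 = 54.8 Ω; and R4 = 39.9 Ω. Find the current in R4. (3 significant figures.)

I ≈ 0.470 A

Conductances: ΣG = 1/6.50 + 1/1.75 + 1/54.8 + 1/39.9 = 0.7686 (1/Ω).
By the current-divider rule, I = I_s · G_k/ΣG = 14.4 × 0.03261 = 0.4696 A.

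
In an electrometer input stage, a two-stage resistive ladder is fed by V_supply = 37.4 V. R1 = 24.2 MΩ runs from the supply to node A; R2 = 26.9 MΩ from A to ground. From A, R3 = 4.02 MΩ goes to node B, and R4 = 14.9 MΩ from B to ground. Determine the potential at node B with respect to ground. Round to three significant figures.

Node A sees R2 in parallel with the series input of stage 2, R3 + R4 = 18.92 MΩ.
Effective lower resistance at A: R2 ‖ 18.92 = 11.11 MΩ.
So V_A = 37.4 × 0.3146 = 11.77 V.
Then the unloaded second divider: V_B = V_A × R4/(R3+R4) = 11.77 × 0.7875 = 9.266 V.

V_B ≈ 9.27 V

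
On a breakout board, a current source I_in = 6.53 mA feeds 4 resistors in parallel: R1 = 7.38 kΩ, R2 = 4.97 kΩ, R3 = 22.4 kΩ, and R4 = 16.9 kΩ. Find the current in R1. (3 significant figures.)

Total conductance ΣG = 1/7.38 + 1/4.97 + 1/22.4 + 1/16.9 = 0.4405 (units of 1/kΩ).
By the current-divider rule, I = I_in · G_k/ΣG = 6.53 × 0.3076 = 2.009 mA.

I ≈ 2.01 mA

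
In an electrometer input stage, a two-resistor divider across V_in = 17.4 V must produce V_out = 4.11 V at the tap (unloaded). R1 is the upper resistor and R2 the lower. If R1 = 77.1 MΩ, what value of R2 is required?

The divider ratio is R2/(R1+R2) = 4.11/17.4 = 0.2362.
R2 = R1 · 0.2362/(1 − 0.2362) = 23.84 MΩ.

R2 ≈ 23.8 MΩ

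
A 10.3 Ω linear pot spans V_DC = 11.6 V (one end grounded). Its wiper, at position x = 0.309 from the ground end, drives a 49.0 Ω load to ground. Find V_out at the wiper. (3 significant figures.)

Split the track: R_lower = x·R_p = 3.183 Ω, R_upper = (1−x)·R_p = 7.117 Ω.
(x·R_p) ‖ R_L = 2.989 Ω.
V_out = 11.6 × 2.989/(7.117 + 2.989) = 3.430 V.
(Unloaded: V_out = x·V_DC = 3.58 V.)

V_out ≈ 3.43 V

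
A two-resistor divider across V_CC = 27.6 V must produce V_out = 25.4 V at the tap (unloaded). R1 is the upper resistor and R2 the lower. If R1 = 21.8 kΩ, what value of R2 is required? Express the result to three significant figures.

The divider ratio is R2/(R1+R2) = 25.4/27.6 = 0.9203.
Rearranging, R2 = R1·k/(1−k) = 21.8 × 11.55 = 251.7 kΩ.

R2 ≈ 252 kΩ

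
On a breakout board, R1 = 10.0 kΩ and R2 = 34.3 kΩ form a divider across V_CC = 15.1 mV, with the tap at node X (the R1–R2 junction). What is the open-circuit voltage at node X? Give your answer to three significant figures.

V_th ≈ 11.7 mV

With X open, the divider is unloaded: V_th = 15.1 × 34.3/44.30 = 11.69 mV.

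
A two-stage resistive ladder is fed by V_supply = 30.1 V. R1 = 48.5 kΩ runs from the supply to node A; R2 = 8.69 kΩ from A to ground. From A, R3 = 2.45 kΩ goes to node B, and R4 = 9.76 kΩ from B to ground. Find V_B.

V_B ≈ 2.28 V

The second stage (R3 + R4 = 12.21 kΩ) loads node A in parallel with R2.
R2 ‖ (R3+R4) = 5.077 kΩ.
So V_A = 30.1 × 0.09476 = 2.852 V.
Stage 2 is unloaded, so V_B = V_A · R4/(R3+R4) = 2.852 × 9.76/12.21 = 2.280 V.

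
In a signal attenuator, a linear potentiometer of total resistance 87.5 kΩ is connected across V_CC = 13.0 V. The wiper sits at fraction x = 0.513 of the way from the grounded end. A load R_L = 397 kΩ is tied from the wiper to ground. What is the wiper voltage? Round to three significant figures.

Split the track: R_lower = x·R_p = 44.89 kΩ, R_upper = (1−x)·R_p = 42.61 kΩ.
Lower segment in parallel with the load: 44.89 ‖ 397 = 40.33 kΩ.
Loaded-divider output: V_out = 13.0 × 0.4862 = 6.321 V.

V_out ≈ 6.32 V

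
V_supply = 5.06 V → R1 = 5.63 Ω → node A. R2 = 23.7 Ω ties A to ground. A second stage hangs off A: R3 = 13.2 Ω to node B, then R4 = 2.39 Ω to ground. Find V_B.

V_B ≈ 0.485 V

Looking into the second stage from A: R3 + R4 = 15.59 Ω appears in parallel with R2.
R2 ‖ (R3+R4) = 9.404 Ω.
First divider: V_A = V_supply · 9.404/(5.63 + 9.404) = 3.165 V.
V_B = V_A × 0.1533 = 0.4852 V.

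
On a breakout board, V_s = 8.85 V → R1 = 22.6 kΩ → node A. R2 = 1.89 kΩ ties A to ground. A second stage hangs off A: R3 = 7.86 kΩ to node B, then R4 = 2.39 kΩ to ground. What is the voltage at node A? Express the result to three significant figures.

The second stage (R3 + R4 = 10.25 kΩ) loads node A in parallel with R2.
R2 ‖ (R3+R4) = 1.596 kΩ.
V_A = 8.85 × 1.596/(22.6 + 1.596) = 0.5837 V.

V_A ≈ 0.584 V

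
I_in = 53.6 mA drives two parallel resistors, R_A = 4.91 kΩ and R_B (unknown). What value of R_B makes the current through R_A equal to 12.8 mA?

R_B ≈ 1.54 kΩ

Two-branch current divider: I_A = I_in · R_B/(R_A + R_B).
With f = 0.2388, R_B = R_A · f/(1−f) = 4.91 × 0.3137 = 1.540 kΩ.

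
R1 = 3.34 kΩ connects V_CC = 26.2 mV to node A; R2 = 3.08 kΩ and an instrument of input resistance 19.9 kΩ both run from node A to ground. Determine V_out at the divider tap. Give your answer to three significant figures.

V_out ≈ 11.6 mV

The load sits in parallel with R2, giving an effective lower resistance R2' = R2·R_L/(R2+R_L) = 2.667 kΩ.
Now apply the divider: V_out = 26.2 × 0.4440 = 11.63 mV.
(Unloaded it would be 12.6 mV; the load pulls it down.)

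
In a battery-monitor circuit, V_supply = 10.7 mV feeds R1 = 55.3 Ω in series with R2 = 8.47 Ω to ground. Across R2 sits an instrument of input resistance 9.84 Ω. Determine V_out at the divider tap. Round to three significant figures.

V_out ≈ 0.814 mV

R2 ‖ R_L = (8.47 × 9.84)/(8.47 + 9.84) = 4.552 Ω.
Voltage divider with the loaded lower leg: V_out = 10.7 × 4.552/(55.3 + 4.552) = 10.7 × 0.07605 = 0.8138 mV.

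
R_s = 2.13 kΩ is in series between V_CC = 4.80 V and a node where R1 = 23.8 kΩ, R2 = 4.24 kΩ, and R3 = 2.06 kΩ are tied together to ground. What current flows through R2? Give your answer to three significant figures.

Combine the parallel branches: R_p = (1/23.8 + 1/4.24 + 1/2.06)⁻¹ = 1.310 kΩ.
Node voltage V_A = V_CC · R_p/(R_s + R_p) = 4.80 × 0.3808 = 1.828 V.
I(R2) = V_A / R2 = 1.828/4.24 = 0.4311 mA.

I ≈ 0.431 mA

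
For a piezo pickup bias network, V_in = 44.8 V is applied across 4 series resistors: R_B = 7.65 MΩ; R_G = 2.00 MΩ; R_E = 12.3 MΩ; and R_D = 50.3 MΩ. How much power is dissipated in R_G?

P ≈ 0.769 µW

ΣR = 72.25 MΩ → I = 44.8/72.25 = 0.6201 µA.
V(R_G) = I·R = 1.240 V; P = V·I = 1.240 × 0.6201 = 0.7690 µW.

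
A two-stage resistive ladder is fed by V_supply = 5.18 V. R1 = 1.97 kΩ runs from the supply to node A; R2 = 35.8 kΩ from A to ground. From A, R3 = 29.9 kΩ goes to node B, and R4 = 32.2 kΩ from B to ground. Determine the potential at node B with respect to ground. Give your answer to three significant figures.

Node A sees R2 in parallel with the series input of stage 2, R3 + R4 = 62.10 kΩ.
R2 ‖ (R3+R4) = 22.71 kΩ.
First divider: V_A = V_supply · 22.71/(1.97 + 22.71) = 4.767 V.
Then the unloaded second divider: V_B = V_A × R4/(R3+R4) = 4.767 × 0.5185 = 2.472 V.

V_B ≈ 2.47 V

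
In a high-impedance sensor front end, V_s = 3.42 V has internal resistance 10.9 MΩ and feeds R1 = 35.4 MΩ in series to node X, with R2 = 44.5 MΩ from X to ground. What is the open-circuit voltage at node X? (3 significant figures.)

V_th ≈ 1.68 V

R1' = 10.9 + 35.4 = 46.30 MΩ (source resistance + R1).
Open-circuit (no load on X): V_th = V_s · R2/(R1' + R2) = 3.42 × 44.5/(46.30 + 44.5) = 1.676 V.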